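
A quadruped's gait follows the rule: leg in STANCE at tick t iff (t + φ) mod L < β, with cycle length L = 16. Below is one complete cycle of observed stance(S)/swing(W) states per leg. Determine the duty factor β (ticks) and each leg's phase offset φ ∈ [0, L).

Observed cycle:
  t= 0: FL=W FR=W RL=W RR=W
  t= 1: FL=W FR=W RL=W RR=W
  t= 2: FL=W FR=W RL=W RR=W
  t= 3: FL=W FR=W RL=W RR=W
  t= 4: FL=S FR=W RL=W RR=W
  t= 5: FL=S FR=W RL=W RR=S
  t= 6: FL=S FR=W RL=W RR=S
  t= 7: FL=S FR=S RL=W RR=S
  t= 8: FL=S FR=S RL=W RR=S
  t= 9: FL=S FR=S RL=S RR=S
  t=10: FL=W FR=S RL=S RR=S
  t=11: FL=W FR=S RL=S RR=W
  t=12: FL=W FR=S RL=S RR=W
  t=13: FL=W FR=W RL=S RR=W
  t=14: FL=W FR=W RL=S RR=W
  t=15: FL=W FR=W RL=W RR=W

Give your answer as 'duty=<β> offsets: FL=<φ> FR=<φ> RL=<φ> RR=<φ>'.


duty=6 offsets: FL=12 FR=9 RL=7 RR=11

duty β = stance ticks per leg = 6
FL: stance ticks = 6; W→S at t=4 → φ=12
FR: stance ticks = 6; W→S at t=7 → φ=9
RL: stance ticks = 6; W→S at t=9 → φ=7
RR: stance ticks = 6; W→S at t=5 → φ=11


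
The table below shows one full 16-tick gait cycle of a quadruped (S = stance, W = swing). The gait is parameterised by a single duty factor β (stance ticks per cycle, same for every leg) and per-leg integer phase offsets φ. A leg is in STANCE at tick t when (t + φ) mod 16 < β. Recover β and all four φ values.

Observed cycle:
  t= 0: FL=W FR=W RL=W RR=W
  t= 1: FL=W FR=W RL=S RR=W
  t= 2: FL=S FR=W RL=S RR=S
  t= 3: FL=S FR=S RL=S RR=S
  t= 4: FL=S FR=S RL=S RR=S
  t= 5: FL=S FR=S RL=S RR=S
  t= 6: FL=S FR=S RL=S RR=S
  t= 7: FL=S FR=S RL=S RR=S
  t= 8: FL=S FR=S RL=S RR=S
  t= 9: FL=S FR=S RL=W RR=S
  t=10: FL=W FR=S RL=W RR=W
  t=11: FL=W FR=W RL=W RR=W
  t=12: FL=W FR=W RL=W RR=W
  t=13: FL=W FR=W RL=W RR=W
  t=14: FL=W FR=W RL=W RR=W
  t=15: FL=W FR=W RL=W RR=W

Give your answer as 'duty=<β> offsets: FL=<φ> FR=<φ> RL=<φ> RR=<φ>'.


duty β = stance ticks per leg = 8
FL: stance ticks = 8; W→S at t=2 → φ=14
FR: stance ticks = 8; W→S at t=3 → φ=13
RL: stance ticks = 8; W→S at t=1 → φ=15
RR: stance ticks = 8; W→S at t=2 → φ=14

duty=8 offsets: FL=14 FR=13 RL=15 RR=14


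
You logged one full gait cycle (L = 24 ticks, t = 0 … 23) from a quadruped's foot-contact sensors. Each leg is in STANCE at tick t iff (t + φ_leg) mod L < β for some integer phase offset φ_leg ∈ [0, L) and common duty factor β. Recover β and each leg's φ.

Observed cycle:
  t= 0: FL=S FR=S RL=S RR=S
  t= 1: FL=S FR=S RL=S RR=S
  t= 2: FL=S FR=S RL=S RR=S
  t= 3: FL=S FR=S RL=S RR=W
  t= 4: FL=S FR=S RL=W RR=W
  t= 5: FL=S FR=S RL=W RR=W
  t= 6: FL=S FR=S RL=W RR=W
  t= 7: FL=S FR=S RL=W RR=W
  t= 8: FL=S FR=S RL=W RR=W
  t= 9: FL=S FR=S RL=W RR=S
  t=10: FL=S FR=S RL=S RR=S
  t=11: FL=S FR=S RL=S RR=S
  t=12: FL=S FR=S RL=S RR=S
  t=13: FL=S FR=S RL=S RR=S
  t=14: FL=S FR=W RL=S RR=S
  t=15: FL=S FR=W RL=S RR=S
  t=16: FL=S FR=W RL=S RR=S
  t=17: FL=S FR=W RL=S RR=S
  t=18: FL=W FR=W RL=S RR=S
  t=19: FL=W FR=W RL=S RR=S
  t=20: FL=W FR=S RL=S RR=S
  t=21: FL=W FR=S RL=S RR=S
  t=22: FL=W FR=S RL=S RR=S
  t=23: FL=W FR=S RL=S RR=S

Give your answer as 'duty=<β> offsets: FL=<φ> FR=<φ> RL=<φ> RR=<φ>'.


duty=18 offsets: FL=0 FR=4 RL=14 RR=15

duty β = stance ticks per leg = 18
FL: stance ticks = 18; W→S at t=0 → φ=0
FR: stance ticks = 18; W→S at t=20 → φ=4
RL: stance ticks = 18; W→S at t=10 → φ=14
RR: stance ticks = 18; W→S at t=9 → φ=15


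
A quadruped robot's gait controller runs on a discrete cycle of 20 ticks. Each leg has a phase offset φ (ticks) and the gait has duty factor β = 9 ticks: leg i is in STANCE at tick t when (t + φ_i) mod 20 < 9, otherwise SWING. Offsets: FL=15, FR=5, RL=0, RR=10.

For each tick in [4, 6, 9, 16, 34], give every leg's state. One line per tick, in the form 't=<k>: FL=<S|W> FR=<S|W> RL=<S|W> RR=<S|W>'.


t=4: phase=(19,9,4,14) vs β=9 → FL=W FR=W RL=S RR=W
t=6: phase=(1,11,6,16) vs β=9 → FL=S FR=W RL=S RR=W
t=9: phase=(4,14,9,19) vs β=9 → FL=S FR=W RL=W RR=W
t=16: phase=(11,1,16,6) vs β=9 → FL=W FR=S RL=W RR=S
t=34: phase=(9,19,14,4) vs β=9 → FL=W FR=W RL=W RR=S

t=4: FL=W FR=W RL=S RR=W
t=6: FL=S FR=W RL=S RR=W
t=9: FL=S FR=W RL=W RR=W
t=16: FL=W FR=S RL=W RR=S
t=34: FL=W FR=W RL=W RR=S


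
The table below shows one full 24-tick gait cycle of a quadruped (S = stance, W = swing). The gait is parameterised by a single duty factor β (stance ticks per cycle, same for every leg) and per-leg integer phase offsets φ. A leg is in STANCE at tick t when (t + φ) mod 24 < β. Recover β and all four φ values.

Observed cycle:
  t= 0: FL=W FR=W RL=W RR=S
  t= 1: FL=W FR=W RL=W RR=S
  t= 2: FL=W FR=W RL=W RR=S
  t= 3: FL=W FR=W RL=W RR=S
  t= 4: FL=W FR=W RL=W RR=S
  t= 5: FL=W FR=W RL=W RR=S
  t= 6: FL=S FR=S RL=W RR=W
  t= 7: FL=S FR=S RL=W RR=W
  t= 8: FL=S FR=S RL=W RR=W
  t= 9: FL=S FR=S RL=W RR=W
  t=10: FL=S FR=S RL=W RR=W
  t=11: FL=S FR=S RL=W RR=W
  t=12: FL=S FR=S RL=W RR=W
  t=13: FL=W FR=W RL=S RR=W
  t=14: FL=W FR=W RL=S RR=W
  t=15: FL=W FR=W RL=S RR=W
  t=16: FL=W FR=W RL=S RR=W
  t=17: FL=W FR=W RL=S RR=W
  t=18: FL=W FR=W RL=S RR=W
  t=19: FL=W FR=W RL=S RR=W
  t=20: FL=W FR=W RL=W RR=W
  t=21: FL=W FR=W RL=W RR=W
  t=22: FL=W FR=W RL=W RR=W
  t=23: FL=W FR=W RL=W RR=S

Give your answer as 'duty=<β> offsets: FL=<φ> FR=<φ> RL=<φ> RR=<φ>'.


duty=7 offsets: FL=18 FR=18 RL=11 RR=1

duty β = stance ticks per leg = 7
FL: stance ticks = 7; W→S at t=6 → φ=18
FR: stance ticks = 7; W→S at t=6 → φ=18
RL: stance ticks = 7; W→S at t=13 → φ=11
RR: stance ticks = 7; W→S at t=23 → φ=1


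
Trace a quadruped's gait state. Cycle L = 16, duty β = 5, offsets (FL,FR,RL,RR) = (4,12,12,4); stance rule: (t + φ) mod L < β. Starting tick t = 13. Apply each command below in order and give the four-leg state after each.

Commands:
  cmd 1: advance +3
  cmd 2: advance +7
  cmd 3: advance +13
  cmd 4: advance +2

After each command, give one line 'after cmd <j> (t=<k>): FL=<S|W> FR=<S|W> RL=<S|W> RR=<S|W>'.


start t=13: FL=S FR=W RL=W RR=S
cmd 1: advance +3 → t=16, phase=(4,12,12,4) → FL=S FR=W RL=W RR=S
cmd 2: advance +7 → t=23, phase=(11,3,3,11) → FL=W FR=S RL=S RR=W
cmd 3: advance +13 → t=36, phase=(8,0,0,8) → FL=W FR=S RL=S RR=W
cmd 4: advance +2 → t=38, phase=(10,2,2,10) → FL=W FR=S RL=S RR=W

after cmd 1 (t=16): FL=S FR=W RL=W RR=S
after cmd 2 (t=23): FL=W FR=S RL=S RR=W
after cmd 3 (t=36): FL=W FR=S RL=S RR=W
after cmd 4 (t=38): FL=W FR=S RL=S RR=W


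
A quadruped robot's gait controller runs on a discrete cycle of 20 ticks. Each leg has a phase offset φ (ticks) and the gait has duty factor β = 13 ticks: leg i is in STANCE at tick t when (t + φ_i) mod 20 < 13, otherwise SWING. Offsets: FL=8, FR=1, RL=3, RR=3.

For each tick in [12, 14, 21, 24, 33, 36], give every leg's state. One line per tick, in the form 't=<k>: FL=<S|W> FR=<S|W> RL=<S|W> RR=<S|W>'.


t=12: phase=(0,13,15,15) vs β=13 → FL=S FR=W RL=W RR=W
t=14: phase=(2,15,17,17) vs β=13 → FL=S FR=W RL=W RR=W
t=21: phase=(9,2,4,4) vs β=13 → FL=S FR=S RL=S RR=S
t=24: phase=(12,5,7,7) vs β=13 → FL=S FR=S RL=S RR=S
t=33: phase=(1,14,16,16) vs β=13 → FL=S FR=W RL=W RR=W
t=36: phase=(4,17,19,19) vs β=13 → FL=S FR=W RL=W RR=W

t=12: FL=S FR=W RL=W RR=W
t=14: FL=S FR=W RL=W RR=W
t=21: FL=S FR=S RL=S RR=S
t=24: FL=S FR=S RL=S RR=S
t=33: FL=S FR=W RL=W RR=W
t=36: FL=S FR=W RL=W RR=W


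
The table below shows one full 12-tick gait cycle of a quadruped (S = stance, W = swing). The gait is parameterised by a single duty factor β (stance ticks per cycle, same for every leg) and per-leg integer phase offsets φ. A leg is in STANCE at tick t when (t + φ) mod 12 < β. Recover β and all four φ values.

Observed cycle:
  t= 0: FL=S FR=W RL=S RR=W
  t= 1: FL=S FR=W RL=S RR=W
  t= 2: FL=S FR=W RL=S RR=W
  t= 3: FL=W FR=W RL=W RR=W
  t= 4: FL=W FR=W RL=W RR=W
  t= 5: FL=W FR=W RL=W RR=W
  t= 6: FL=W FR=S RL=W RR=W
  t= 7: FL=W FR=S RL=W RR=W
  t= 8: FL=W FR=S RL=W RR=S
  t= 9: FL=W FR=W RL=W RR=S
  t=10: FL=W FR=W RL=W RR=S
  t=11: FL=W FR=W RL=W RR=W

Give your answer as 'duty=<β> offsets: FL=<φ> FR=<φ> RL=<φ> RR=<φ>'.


duty β = stance ticks per leg = 3
FL: stance ticks = 3; W→S at t=0 → φ=0
FR: stance ticks = 3; W→S at t=6 → φ=6
RL: stance ticks = 3; W→S at t=0 → φ=0
RR: stance ticks = 3; W→S at t=8 → φ=4

duty=3 offsets: FL=0 FR=6 RL=0 RR=4


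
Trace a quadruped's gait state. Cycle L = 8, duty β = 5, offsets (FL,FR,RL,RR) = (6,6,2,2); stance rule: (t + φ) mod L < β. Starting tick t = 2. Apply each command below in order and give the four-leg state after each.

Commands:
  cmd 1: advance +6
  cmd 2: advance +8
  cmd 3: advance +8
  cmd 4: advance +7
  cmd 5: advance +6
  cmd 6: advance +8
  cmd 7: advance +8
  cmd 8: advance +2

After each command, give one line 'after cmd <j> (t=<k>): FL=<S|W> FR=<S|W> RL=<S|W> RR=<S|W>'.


start t=2: FL=S FR=S RL=S RR=S
cmd 1: advance +6 → t=8, phase=(6,6,2,2) → FL=W FR=W RL=S RR=S
cmd 2: advance +8 → t=16, phase=(6,6,2,2) → FL=W FR=W RL=S RR=S
cmd 3: advance +8 → t=24, phase=(6,6,2,2) → FL=W FR=W RL=S RR=S
cmd 4: advance +7 → t=31, phase=(5,5,1,1) → FL=W FR=W RL=S RR=S
cmd 5: advance +6 → t=37, phase=(3,3,7,7) → FL=S FR=S RL=W RR=W
cmd 6: advance +8 → t=45, phase=(3,3,7,7) → FL=S FR=S RL=W RR=W
cmd 7: advance +8 → t=53, phase=(3,3,7,7) → FL=S FR=S RL=W RR=W
cmd 8: advance +2 → t=55, phase=(5,5,1,1) → FL=W FR=W RL=S RR=S

after cmd 1 (t=8): FL=W FR=W RL=S RR=S
after cmd 2 (t=16): FL=W FR=W RL=S RR=S
after cmd 3 (t=24): FL=W FR=W RL=S RR=S
after cmd 4 (t=31): FL=W FR=W RL=S RR=S
after cmd 5 (t=37): FL=S FR=S RL=W RR=W
after cmd 6 (t=45): FL=S FR=S RL=W RR=W
after cmd 7 (t=53): FL=S FR=S RL=W RR=W
after cmd 8 (t=55): FL=W FR=W RL=S RR=S


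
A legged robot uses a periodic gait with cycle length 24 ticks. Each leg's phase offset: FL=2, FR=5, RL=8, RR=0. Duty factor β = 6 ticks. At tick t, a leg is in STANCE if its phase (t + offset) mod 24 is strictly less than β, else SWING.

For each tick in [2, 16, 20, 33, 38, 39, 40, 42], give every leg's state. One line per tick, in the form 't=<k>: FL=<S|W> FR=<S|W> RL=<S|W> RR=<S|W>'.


t=2: FL=S FR=W RL=W RR=S
t=16: FL=W FR=W RL=S RR=W
t=20: FL=W FR=S RL=S RR=W
t=33: FL=W FR=W RL=W RR=W
t=38: FL=W FR=W RL=W RR=W
t=39: FL=W FR=W RL=W RR=W
t=40: FL=W FR=W RL=S RR=W
t=42: FL=W FR=W RL=S RR=W

t=2: phase=(4,7,10,2) vs β=6 → FL=S FR=W RL=W RR=S
t=16: phase=(18,21,0,16) vs β=6 → FL=W FR=W RL=S RR=W
t=20: phase=(22,1,4,20) vs β=6 → FL=W FR=S RL=S RR=W
t=33: phase=(11,14,17,9) vs β=6 → FL=W FR=W RL=W RR=W
t=38: phase=(16,19,22,14) vs β=6 → FL=W FR=W RL=W RR=W
t=39: phase=(17,20,23,15) vs β=6 → FL=W FR=W RL=W RR=W
t=40: phase=(18,21,0,16) vs β=6 → FL=W FR=W RL=S RR=W
t=42: phase=(20,23,2,18) vs β=6 → FL=W FR=W RL=S RR=W


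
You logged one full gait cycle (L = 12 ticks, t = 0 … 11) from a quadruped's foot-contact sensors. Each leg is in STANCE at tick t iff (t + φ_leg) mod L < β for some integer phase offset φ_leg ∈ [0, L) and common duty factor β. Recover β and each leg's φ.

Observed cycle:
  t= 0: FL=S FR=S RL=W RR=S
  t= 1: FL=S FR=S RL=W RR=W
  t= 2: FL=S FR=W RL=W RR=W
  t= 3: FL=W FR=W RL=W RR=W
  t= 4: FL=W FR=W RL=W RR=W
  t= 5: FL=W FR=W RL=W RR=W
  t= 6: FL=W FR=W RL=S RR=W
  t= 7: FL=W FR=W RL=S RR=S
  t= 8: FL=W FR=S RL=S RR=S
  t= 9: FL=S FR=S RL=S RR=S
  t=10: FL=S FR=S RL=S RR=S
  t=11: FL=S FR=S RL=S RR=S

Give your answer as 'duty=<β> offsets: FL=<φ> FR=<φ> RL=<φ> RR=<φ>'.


duty=6 offsets: FL=3 FR=4 RL=6 RR=5

duty β = stance ticks per leg = 6
FL: stance ticks = 6; W→S at t=9 → φ=3
FR: stance ticks = 6; W→S at t=8 → φ=4
RL: stance ticks = 6; W→S at t=6 → φ=6
RR: stance ticks = 6; W→S at t=7 → φ=5


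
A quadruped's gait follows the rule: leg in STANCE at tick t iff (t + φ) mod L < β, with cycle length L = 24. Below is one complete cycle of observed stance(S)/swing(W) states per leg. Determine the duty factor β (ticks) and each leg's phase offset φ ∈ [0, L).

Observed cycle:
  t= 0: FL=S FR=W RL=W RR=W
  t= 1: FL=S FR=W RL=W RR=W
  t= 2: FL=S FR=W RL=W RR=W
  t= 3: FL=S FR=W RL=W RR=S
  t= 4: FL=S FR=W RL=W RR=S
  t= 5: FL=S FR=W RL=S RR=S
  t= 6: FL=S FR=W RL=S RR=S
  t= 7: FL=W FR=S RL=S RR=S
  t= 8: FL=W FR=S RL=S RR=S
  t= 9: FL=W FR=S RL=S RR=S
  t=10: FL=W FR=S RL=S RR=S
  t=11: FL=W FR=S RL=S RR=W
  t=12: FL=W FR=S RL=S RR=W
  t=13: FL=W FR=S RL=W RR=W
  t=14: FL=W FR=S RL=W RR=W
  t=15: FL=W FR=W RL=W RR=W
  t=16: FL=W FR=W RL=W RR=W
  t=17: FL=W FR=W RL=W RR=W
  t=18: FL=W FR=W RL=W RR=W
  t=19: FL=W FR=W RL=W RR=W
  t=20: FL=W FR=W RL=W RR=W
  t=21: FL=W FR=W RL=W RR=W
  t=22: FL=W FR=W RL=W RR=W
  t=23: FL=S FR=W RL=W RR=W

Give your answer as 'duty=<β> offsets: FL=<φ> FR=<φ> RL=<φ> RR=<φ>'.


duty β = stance ticks per leg = 8
FL: stance ticks = 8; W→S at t=23 → φ=1
FR: stance ticks = 8; W→S at t=7 → φ=17
RL: stance ticks = 8; W→S at t=5 → φ=19
RR: stance ticks = 8; W→S at t=3 → φ=21

duty=8 offsets: FL=1 FR=17 RL=19 RR=21


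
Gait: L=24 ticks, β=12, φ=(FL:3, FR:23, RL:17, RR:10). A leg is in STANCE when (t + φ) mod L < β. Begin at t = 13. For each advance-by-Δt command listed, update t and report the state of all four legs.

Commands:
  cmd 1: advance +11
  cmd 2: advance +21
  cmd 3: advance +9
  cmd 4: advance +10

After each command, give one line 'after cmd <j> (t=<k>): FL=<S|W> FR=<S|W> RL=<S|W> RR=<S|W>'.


after cmd 1 (t=24): FL=S FR=W RL=W RR=S
after cmd 2 (t=45): FL=S FR=W RL=W RR=S
after cmd 3 (t=54): FL=S FR=S RL=W RR=W
after cmd 4 (t=64): FL=W FR=W RL=S RR=S

start t=13: FL=W FR=W RL=S RR=W
cmd 1: advance +11 → t=24, phase=(3,23,17,10) → FL=S FR=W RL=W RR=S
cmd 2: advance +21 → t=45, phase=(0,20,14,7) → FL=S FR=W RL=W RR=S
cmd 3: advance +9 → t=54, phase=(9,5,23,16) → FL=S FR=S RL=W RR=W
cmd 4: advance +10 → t=64, phase=(19,15,9,2) → FL=W FR=W RL=S RR=S


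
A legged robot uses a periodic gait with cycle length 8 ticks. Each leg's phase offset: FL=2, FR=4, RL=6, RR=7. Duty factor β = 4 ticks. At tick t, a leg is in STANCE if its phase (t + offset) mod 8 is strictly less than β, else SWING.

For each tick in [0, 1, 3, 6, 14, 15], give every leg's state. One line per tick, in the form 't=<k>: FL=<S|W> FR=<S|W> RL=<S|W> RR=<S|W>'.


t=0: phase=(2,4,6,7) vs β=4 → FL=S FR=W RL=W RR=W
t=1: phase=(3,5,7,0) vs β=4 → FL=S FR=W RL=W RR=S
t=3: phase=(5,7,1,2) vs β=4 → FL=W FR=W RL=S RR=S
t=6: phase=(0,2,4,5) vs β=4 → FL=S FR=S RL=W RR=W
t=14: phase=(0,2,4,5) vs β=4 → FL=S FR=S RL=W RR=W
t=15: phase=(1,3,5,6) vs β=4 → FL=S FR=S RL=W RR=W

t=0: FL=S FR=W RL=W RR=W
t=1: FL=S FR=W RL=W RR=S
t=3: FL=W FR=W RL=S RR=S
t=6: FL=S FR=S RL=W RR=W
t=14: FL=S FR=S RL=W RR=W
t=15: FL=S FR=S RL=W RR=W


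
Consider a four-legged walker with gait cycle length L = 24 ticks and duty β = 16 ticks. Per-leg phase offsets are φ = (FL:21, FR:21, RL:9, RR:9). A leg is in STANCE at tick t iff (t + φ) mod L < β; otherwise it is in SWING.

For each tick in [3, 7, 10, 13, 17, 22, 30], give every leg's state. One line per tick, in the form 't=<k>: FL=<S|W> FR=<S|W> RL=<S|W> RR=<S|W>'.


t=3: phase=(0,0,12,12) vs β=16 → FL=S FR=S RL=S RR=S
t=7: phase=(4,4,16,16) vs β=16 → FL=S FR=S RL=W RR=W
t=10: phase=(7,7,19,19) vs β=16 → FL=S FR=S RL=W RR=W
t=13: phase=(10,10,22,22) vs β=16 → FL=S FR=S RL=W RR=W
t=17: phase=(14,14,2,2) vs β=16 → FL=S FR=S RL=S RR=S
t=22: phase=(19,19,7,7) vs β=16 → FL=W FR=W RL=S RR=S
t=30: phase=(3,3,15,15) vs β=16 → FL=S FR=S RL=S RR=S

t=3: FL=S FR=S RL=S RR=S
t=7: FL=S FR=S RL=W RR=W
t=10: FL=S FR=S RL=W RR=W
t=13: FL=S FR=S RL=W RR=W
t=17: FL=S FR=S RL=S RR=S
t=22: FL=W FR=W RL=S RR=S
t=30: FL=S FR=S RL=S RR=S


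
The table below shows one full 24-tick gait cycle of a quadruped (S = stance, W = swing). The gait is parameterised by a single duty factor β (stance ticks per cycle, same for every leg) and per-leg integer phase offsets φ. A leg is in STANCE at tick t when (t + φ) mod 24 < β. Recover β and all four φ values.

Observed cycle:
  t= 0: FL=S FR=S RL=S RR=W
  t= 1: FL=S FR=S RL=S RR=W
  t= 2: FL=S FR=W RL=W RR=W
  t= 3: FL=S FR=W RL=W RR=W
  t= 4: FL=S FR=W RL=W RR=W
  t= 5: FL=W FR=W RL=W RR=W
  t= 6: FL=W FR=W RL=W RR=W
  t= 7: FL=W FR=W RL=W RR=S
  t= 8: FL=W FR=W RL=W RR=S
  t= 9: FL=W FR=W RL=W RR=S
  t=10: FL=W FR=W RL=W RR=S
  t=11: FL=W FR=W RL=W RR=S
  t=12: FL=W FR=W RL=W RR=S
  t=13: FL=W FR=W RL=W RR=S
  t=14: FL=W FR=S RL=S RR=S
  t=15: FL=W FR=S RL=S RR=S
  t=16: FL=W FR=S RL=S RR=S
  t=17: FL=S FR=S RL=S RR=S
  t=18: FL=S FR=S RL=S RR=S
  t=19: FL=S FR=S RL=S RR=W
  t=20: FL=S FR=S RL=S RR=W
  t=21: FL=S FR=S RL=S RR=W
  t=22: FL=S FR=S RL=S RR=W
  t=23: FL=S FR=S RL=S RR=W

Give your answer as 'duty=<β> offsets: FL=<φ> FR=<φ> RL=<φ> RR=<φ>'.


duty=12 offsets: FL=7 FR=10 RL=10 RR=17

duty β = stance ticks per leg = 12
FL: stance ticks = 12; W→S at t=17 → φ=7
FR: stance ticks = 12; W→S at t=14 → φ=10
RL: stance ticks = 12; W→S at t=14 → φ=10
RR: stance ticks = 12; W→S at t=7 → φ=17


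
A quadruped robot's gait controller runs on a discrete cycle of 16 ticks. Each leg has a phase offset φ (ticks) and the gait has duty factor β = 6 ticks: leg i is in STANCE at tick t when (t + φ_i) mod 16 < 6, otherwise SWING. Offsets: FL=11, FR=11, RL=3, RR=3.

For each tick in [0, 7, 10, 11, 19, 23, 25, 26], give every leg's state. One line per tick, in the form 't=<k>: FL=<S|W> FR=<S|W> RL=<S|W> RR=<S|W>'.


t=0: FL=W FR=W RL=S RR=S
t=7: FL=S FR=S RL=W RR=W
t=10: FL=S FR=S RL=W RR=W
t=11: FL=W FR=W RL=W RR=W
t=19: FL=W FR=W RL=W RR=W
t=23: FL=S FR=S RL=W RR=W
t=25: FL=S FR=S RL=W RR=W
t=26: FL=S FR=S RL=W RR=W

t=0: phase=(11,11,3,3) vs β=6 → FL=W FR=W RL=S RR=S
t=7: phase=(2,2,10,10) vs β=6 → FL=S FR=S RL=W RR=W
t=10: phase=(5,5,13,13) vs β=6 → FL=S FR=S RL=W RR=W
t=11: phase=(6,6,14,14) vs β=6 → FL=W FR=W RL=W RR=W
t=19: phase=(14,14,6,6) vs β=6 → FL=W FR=W RL=W RR=W
t=23: phase=(2,2,10,10) vs β=6 → FL=S FR=S RL=W RR=W
t=25: phase=(4,4,12,12) vs β=6 → FL=S FR=S RL=W RR=W
t=26: phase=(5,5,13,13) vs β=6 → FL=S FR=S RL=W RR=W


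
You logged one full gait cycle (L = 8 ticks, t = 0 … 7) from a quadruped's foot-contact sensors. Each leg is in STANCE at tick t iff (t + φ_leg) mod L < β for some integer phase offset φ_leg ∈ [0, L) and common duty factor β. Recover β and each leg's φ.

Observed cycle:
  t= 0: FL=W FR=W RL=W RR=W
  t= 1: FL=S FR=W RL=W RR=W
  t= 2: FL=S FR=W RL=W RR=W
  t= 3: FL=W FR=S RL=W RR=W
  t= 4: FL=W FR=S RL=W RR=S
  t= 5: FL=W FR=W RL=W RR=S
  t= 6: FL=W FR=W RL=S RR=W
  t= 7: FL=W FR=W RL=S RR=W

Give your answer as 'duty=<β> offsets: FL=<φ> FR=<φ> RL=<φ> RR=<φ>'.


duty=2 offsets: FL=7 FR=5 RL=2 RR=4

duty β = stance ticks per leg = 2
FL: stance ticks = 2; W→S at t=1 → φ=7
FR: stance ticks = 2; W→S at t=3 → φ=5
RL: stance ticks = 2; W→S at t=6 → φ=2
RR: stance ticks = 2; W→S at t=4 → φ=4


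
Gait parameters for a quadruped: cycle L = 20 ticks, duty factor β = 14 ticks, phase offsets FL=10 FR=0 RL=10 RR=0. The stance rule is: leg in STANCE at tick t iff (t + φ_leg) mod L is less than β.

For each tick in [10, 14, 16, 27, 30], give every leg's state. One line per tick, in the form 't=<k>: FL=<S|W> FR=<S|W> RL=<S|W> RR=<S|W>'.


t=10: FL=S FR=S RL=S RR=S
t=14: FL=S FR=W RL=S RR=W
t=16: FL=S FR=W RL=S RR=W
t=27: FL=W FR=S RL=W RR=S
t=30: FL=S FR=S RL=S RR=S

t=10: phase=(0,10,0,10) vs β=14 → FL=S FR=S RL=S RR=S
t=14: phase=(4,14,4,14) vs β=14 → FL=S FR=W RL=S RR=W
t=16: phase=(6,16,6,16) vs β=14 → FL=S FR=W RL=S RR=W
t=27: phase=(17,7,17,7) vs β=14 → FL=W FR=S RL=W RR=S
t=30: phase=(0,10,0,10) vs β=14 → FL=S FR=S RL=S RR=S


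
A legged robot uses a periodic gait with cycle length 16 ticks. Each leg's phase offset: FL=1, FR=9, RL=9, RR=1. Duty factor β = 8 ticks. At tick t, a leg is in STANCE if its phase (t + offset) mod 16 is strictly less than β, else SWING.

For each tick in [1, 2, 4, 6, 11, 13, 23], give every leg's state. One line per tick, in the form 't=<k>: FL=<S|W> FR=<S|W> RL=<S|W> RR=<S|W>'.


t=1: phase=(2,10,10,2) vs β=8 → FL=S FR=W RL=W RR=S
t=2: phase=(3,11,11,3) vs β=8 → FL=S FR=W RL=W RR=S
t=4: phase=(5,13,13,5) vs β=8 → FL=S FR=W RL=W RR=S
t=6: phase=(7,15,15,7) vs β=8 → FL=S FR=W RL=W RR=S
t=11: phase=(12,4,4,12) vs β=8 → FL=W FR=S RL=S RR=W
t=13: phase=(14,6,6,14) vs β=8 → FL=W FR=S RL=S RR=W
t=23: phase=(8,0,0,8) vs β=8 → FL=W FR=S RL=S RR=W

t=1: FL=S FR=W RL=W RR=S
t=2: FL=S FR=W RL=W RR=S
t=4: FL=S FR=W RL=W RR=S
t=6: FL=S FR=W RL=W RR=S
t=11: FL=W FR=S RL=S RR=W
t=13: FL=W FR=S RL=S RR=W
t=23: FL=W FR=S RL=S RR=W


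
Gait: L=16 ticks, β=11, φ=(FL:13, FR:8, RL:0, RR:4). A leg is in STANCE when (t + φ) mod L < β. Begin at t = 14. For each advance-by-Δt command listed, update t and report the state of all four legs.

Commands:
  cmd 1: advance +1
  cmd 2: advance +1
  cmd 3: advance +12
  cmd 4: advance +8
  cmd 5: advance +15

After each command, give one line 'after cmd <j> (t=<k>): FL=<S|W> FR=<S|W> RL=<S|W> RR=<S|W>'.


after cmd 1 (t=15): FL=W FR=S RL=W RR=S
after cmd 2 (t=16): FL=W FR=S RL=S RR=S
after cmd 3 (t=28): FL=S FR=S RL=W RR=S
after cmd 4 (t=36): FL=S FR=W RL=S RR=S
after cmd 5 (t=51): FL=S FR=W RL=S RR=S

start t=14: FL=W FR=S RL=W RR=S
cmd 1: advance +1 → t=15, phase=(12,7,15,3) → FL=W FR=S RL=W RR=S
cmd 2: advance +1 → t=16, phase=(13,8,0,4) → FL=W FR=S RL=S RR=S
cmd 3: advance +12 → t=28, phase=(9,4,12,0) → FL=S FR=S RL=W RR=S
cmd 4: advance +8 → t=36, phase=(1,12,4,8) → FL=S FR=W RL=S RR=S
cmd 5: advance +15 → t=51, phase=(0,11,3,7) → FL=S FR=W RL=S RR=S


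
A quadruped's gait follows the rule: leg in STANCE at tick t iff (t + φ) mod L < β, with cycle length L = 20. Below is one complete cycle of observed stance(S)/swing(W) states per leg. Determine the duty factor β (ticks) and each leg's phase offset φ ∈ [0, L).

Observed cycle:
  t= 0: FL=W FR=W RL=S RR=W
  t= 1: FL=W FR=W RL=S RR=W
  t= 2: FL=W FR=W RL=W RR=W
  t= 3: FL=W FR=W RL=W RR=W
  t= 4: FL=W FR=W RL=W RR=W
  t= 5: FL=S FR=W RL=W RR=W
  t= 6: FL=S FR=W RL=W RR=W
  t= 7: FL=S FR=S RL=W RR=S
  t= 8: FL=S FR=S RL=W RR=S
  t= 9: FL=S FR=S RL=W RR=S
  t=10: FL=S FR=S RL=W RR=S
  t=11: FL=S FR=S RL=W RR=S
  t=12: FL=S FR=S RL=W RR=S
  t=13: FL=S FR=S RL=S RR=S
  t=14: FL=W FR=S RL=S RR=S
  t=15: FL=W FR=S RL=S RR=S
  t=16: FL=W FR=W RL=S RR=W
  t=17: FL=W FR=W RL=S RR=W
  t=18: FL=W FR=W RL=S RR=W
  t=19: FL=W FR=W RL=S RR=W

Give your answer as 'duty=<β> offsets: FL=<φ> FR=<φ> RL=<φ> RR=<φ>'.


duty β = stance ticks per leg = 9
FL: stance ticks = 9; W→S at t=5 → φ=15
FR: stance ticks = 9; W→S at t=7 → φ=13
RL: stance ticks = 9; W→S at t=13 → φ=7
RR: stance ticks = 9; W→S at t=7 → φ=13

duty=9 offsets: FL=15 FR=13 RL=7 RR=13


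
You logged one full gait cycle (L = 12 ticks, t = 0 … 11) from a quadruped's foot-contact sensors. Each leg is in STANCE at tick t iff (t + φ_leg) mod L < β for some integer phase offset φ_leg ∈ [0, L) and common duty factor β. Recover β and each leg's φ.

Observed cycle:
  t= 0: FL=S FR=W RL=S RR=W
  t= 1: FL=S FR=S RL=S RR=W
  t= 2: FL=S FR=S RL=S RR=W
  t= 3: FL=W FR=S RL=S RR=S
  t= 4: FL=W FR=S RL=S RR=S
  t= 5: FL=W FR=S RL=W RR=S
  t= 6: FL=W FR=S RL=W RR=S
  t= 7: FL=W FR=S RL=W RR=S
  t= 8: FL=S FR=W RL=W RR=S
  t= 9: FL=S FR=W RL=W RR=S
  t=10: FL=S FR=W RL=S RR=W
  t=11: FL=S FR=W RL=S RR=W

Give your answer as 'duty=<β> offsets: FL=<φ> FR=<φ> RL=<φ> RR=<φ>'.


duty β = stance ticks per leg = 7
FL: stance ticks = 7; W→S at t=8 → φ=4
FR: stance ticks = 7; W→S at t=1 → φ=11
RL: stance ticks = 7; W→S at t=10 → φ=2
RR: stance ticks = 7; W→S at t=3 → φ=9

duty=7 offsets: FL=4 FR=11 RL=2 RR=9


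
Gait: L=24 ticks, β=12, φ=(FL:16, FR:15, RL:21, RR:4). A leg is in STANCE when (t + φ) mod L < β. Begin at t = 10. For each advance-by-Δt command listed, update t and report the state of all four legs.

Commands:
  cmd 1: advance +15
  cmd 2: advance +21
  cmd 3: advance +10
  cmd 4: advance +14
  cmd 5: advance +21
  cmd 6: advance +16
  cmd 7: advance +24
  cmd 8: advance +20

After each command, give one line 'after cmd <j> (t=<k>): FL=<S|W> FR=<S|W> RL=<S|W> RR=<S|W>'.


start t=10: FL=S FR=S RL=S RR=W
cmd 1: advance +15 → t=25, phase=(17,16,22,5) → FL=W FR=W RL=W RR=S
cmd 2: advance +21 → t=46, phase=(14,13,19,2) → FL=W FR=W RL=W RR=S
cmd 3: advance +10 → t=56, phase=(0,23,5,12) → FL=S FR=W RL=S RR=W
cmd 4: advance +14 → t=70, phase=(14,13,19,2) → FL=W FR=W RL=W RR=S
cmd 5: advance +21 → t=91, phase=(11,10,16,23) → FL=S FR=S RL=W RR=W
cmd 6: advance +16 → t=107, phase=(3,2,8,15) → FL=S FR=S RL=S RR=W
cmd 7: advance +24 → t=131, phase=(3,2,8,15) → FL=S FR=S RL=S RR=W
cmd 8: advance +20 → t=151, phase=(23,22,4,11) → FL=W FR=W RL=S RR=S

after cmd 1 (t=25): FL=W FR=W RL=W RR=S
after cmd 2 (t=46): FL=W FR=W RL=W RR=S
after cmd 3 (t=56): FL=S FR=W RL=S RR=W
after cmd 4 (t=70): FL=W FR=W RL=W RR=S
after cmd 5 (t=91): FL=S FR=S RL=W RR=W
after cmd 6 (t=107): FL=S FR=S RL=S RR=W
after cmd 7 (t=131): FL=S FR=S RL=S RR=W
after cmd 8 (t=151): FL=W FR=W RL=S RR=S


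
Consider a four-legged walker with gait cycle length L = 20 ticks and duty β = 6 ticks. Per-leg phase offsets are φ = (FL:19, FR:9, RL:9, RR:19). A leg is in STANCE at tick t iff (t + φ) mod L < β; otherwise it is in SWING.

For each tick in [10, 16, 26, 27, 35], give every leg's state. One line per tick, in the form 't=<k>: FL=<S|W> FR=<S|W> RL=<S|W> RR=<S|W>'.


t=10: phase=(9,19,19,9) vs β=6 → FL=W FR=W RL=W RR=W
t=16: phase=(15,5,5,15) vs β=6 → FL=W FR=S RL=S RR=W
t=26: phase=(5,15,15,5) vs β=6 → FL=S FR=W RL=W RR=S
t=27: phase=(6,16,16,6) vs β=6 → FL=W FR=W RL=W RR=W
t=35: phase=(14,4,4,14) vs β=6 → FL=W FR=S RL=S RR=W

t=10: FL=W FR=W RL=W RR=W
t=16: FL=W FR=S RL=S RR=W
t=26: FL=S FR=W RL=W RR=S
t=27: FL=W FR=W RL=W RR=W
t=35: FL=W FR=S RL=S RR=W


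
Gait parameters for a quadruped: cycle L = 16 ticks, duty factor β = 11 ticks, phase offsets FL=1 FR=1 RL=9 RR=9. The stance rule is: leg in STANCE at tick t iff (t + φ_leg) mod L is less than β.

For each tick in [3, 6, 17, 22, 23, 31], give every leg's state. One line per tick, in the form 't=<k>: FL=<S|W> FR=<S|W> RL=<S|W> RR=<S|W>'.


t=3: FL=S FR=S RL=W RR=W
t=6: FL=S FR=S RL=W RR=W
t=17: FL=S FR=S RL=S RR=S
t=22: FL=S FR=S RL=W RR=W
t=23: FL=S FR=S RL=S RR=S
t=31: FL=S FR=S RL=S RR=S

t=3: phase=(4,4,12,12) vs β=11 → FL=S FR=S RL=W RR=W
t=6: phase=(7,7,15,15) vs β=11 → FL=S FR=S RL=W RR=W
t=17: phase=(2,2,10,10) vs β=11 → FL=S FR=S RL=S RR=S
t=22: phase=(7,7,15,15) vs β=11 → FL=S FR=S RL=W RR=W
t=23: phase=(8,8,0,0) vs β=11 → FL=S FR=S RL=S RR=S
t=31: phase=(0,0,8,8) vs β=11 → FL=S FR=S RL=S RR=S


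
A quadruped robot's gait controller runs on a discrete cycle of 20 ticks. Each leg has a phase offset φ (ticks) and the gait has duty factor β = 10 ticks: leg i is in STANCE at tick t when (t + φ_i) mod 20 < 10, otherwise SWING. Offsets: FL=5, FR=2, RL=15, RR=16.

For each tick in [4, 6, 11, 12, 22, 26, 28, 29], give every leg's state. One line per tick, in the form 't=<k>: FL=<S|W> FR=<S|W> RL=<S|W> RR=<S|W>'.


t=4: FL=S FR=S RL=W RR=S
t=6: FL=W FR=S RL=S RR=S
t=11: FL=W FR=W RL=S RR=S
t=12: FL=W FR=W RL=S RR=S
t=22: FL=S FR=S RL=W RR=W
t=26: FL=W FR=S RL=S RR=S
t=28: FL=W FR=W RL=S RR=S
t=29: FL=W FR=W RL=S RR=S

t=4: phase=(9,6,19,0) vs β=10 → FL=S FR=S RL=W RR=S
t=6: phase=(11,8,1,2) vs β=10 → FL=W FR=S RL=S RR=S
t=11: phase=(16,13,6,7) vs β=10 → FL=W FR=W RL=S RR=S
t=12: phase=(17,14,7,8) vs β=10 → FL=W FR=W RL=S RR=S
t=22: phase=(7,4,17,18) vs β=10 → FL=S FR=S RL=W RR=W
t=26: phase=(11,8,1,2) vs β=10 → FL=W FR=S RL=S RR=S
t=28: phase=(13,10,3,4) vs β=10 → FL=W FR=W RL=S RR=S
t=29: phase=(14,11,4,5) vs β=10 → FL=W FR=W RL=S RR=S


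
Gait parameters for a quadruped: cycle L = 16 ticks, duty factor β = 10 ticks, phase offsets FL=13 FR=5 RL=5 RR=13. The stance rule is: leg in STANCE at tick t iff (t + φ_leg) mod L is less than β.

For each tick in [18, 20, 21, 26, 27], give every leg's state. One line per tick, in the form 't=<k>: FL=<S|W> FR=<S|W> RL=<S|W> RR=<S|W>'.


t=18: phase=(15,7,7,15) vs β=10 → FL=W FR=S RL=S RR=W
t=20: phase=(1,9,9,1) vs β=10 → FL=S FR=S RL=S RR=S
t=21: phase=(2,10,10,2) vs β=10 → FL=S FR=W RL=W RR=S
t=26: phase=(7,15,15,7) vs β=10 → FL=S FR=W RL=W RR=S
t=27: phase=(8,0,0,8) vs β=10 → FL=S FR=S RL=S RR=S

t=18: FL=W FR=S RL=S RR=W
t=20: FL=S FR=S RL=S RR=S
t=21: FL=S FR=W RL=W RR=S
t=26: FL=S FR=W RL=W RR=S
t=27: FL=S FR=S RL=S RR=S


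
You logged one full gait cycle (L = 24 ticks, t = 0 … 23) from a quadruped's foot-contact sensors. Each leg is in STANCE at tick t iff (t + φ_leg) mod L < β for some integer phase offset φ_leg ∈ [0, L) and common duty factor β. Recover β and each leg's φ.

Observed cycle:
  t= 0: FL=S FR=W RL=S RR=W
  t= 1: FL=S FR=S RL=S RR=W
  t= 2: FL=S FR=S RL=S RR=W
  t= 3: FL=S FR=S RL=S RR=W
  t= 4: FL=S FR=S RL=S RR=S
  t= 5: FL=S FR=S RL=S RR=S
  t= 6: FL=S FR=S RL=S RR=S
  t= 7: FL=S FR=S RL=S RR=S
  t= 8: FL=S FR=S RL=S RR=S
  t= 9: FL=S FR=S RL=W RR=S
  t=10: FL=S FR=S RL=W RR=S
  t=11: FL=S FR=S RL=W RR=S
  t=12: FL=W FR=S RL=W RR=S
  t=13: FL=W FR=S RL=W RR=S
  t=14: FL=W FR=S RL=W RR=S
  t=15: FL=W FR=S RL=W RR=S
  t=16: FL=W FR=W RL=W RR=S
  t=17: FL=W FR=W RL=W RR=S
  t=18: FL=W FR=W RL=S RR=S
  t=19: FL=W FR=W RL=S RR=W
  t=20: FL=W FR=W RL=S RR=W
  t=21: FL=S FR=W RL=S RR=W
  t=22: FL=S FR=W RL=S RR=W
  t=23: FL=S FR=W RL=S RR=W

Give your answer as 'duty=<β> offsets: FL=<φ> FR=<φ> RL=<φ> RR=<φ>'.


duty β = stance ticks per leg = 15
FL: stance ticks = 15; W→S at t=21 → φ=3
FR: stance ticks = 15; W→S at t=1 → φ=23
RL: stance ticks = 15; W→S at t=18 → φ=6
RR: stance ticks = 15; W→S at t=4 → φ=20

duty=15 offsets: FL=3 FR=23 RL=6 RR=20


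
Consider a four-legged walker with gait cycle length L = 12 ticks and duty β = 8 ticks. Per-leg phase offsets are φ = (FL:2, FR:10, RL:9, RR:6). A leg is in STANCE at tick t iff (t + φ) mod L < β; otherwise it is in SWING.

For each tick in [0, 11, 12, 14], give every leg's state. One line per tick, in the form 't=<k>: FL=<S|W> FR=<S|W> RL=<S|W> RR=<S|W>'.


t=0: phase=(2,10,9,6) vs β=8 → FL=S FR=W RL=W RR=S
t=11: phase=(1,9,8,5) vs β=8 → FL=S FR=W RL=W RR=S
t=12: phase=(2,10,9,6) vs β=8 → FL=S FR=W RL=W RR=S
t=14: phase=(4,0,11,8) vs β=8 → FL=S FR=S RL=W RR=W

t=0: FL=S FR=W RL=W RR=S
t=11: FL=S FR=W RL=W RR=S
t=12: FL=S FR=W RL=W RR=S
t=14: FL=S FR=S RL=W RR=W


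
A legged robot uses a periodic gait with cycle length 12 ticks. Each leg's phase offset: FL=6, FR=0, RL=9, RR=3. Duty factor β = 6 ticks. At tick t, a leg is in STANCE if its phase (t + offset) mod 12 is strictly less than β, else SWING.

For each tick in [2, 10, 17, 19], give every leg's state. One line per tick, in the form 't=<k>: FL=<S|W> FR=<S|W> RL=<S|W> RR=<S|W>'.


t=2: FL=W FR=S RL=W RR=S
t=10: FL=S FR=W RL=W RR=S
t=17: FL=W FR=S RL=S RR=W
t=19: FL=S FR=W RL=S RR=W

t=2: phase=(8,2,11,5) vs β=6 → FL=W FR=S RL=W RR=S
t=10: phase=(4,10,7,1) vs β=6 → FL=S FR=W RL=W RR=S
t=17: phase=(11,5,2,8) vs β=6 → FL=W FR=S RL=S RR=W
t=19: phase=(1,7,4,10) vs β=6 → FL=S FR=W RL=S RR=W


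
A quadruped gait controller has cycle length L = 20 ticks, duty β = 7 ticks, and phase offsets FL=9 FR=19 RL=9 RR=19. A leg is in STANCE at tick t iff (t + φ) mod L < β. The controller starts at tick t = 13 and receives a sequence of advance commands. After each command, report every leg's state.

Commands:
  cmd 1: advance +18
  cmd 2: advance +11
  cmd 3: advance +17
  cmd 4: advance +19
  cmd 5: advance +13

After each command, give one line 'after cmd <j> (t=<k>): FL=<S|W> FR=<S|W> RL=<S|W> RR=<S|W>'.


start t=13: FL=S FR=W RL=S RR=W
cmd 1: advance +18 → t=31, phase=(0,10,0,10) → FL=S FR=W RL=S RR=W
cmd 2: advance +11 → t=42, phase=(11,1,11,1) → FL=W FR=S RL=W RR=S
cmd 3: advance +17 → t=59, phase=(8,18,8,18) → FL=W FR=W RL=W RR=W
cmd 4: advance +19 → t=78, phase=(7,17,7,17) → FL=W FR=W RL=W RR=W
cmd 5: advance +13 → t=91, phase=(0,10,0,10) → FL=S FR=W RL=S RR=W

after cmd 1 (t=31): FL=S FR=W RL=S RR=W
after cmd 2 (t=42): FL=W FR=S RL=W RR=S
after cmd 3 (t=59): FL=W FR=W RL=W RR=W
after cmd 4 (t=78): FL=W FR=W RL=W RR=W
after cmd 5 (t=91): FL=S FR=W RL=S RR=W


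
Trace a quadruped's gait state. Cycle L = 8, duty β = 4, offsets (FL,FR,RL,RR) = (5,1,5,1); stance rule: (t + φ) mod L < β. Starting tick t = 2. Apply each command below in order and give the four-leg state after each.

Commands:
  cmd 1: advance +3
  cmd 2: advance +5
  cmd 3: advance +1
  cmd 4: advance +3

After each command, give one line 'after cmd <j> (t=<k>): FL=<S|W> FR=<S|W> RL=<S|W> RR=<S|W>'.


after cmd 1 (t=5): FL=S FR=W RL=S RR=W
after cmd 2 (t=10): FL=W FR=S RL=W RR=S
after cmd 3 (t=11): FL=S FR=W RL=S RR=W
after cmd 4 (t=14): FL=S FR=W RL=S RR=W

start t=2: FL=W FR=S RL=W RR=S
cmd 1: advance +3 → t=5, phase=(2,6,2,6) → FL=S FR=W RL=S RR=W
cmd 2: advance +5 → t=10, phase=(7,3,7,3) → FL=W FR=S RL=W RR=S
cmd 3: advance +1 → t=11, phase=(0,4,0,4) → FL=S FR=W RL=S RR=W
cmd 4: advance +3 → t=14, phase=(3,7,3,7) → FL=S FR=W RL=S RR=W


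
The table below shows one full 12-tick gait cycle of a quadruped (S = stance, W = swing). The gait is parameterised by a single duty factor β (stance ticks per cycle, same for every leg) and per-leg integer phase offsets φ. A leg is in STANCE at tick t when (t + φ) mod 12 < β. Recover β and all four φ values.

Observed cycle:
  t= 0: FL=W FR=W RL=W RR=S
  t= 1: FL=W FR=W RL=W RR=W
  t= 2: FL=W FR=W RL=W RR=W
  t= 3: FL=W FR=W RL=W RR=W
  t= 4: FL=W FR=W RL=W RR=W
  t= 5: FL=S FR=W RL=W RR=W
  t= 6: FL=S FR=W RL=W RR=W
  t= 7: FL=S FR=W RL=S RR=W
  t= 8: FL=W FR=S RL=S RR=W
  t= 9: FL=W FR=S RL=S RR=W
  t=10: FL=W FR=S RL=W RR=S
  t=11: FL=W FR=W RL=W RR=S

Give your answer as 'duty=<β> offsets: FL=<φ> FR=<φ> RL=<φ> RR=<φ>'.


duty=3 offsets: FL=7 FR=4 RL=5 RR=2

duty β = stance ticks per leg = 3
FL: stance ticks = 3; W→S at t=5 → φ=7
FR: stance ticks = 3; W→S at t=8 → φ=4
RL: stance ticks = 3; W→S at t=7 → φ=5
RR: stance ticks = 3; W→S at t=10 → φ=2


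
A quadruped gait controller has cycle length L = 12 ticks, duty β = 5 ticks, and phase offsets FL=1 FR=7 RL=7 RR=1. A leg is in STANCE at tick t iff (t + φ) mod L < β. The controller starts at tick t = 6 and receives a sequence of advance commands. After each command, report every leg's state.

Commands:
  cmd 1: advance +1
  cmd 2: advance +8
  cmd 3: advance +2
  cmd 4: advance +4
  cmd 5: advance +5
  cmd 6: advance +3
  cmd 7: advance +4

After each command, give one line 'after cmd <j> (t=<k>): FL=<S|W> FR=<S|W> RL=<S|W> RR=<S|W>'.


after cmd 1 (t=7): FL=W FR=S RL=S RR=W
after cmd 2 (t=15): FL=S FR=W RL=W RR=S
after cmd 3 (t=17): FL=W FR=S RL=S RR=W
after cmd 4 (t=21): FL=W FR=S RL=S RR=W
after cmd 5 (t=26): FL=S FR=W RL=W RR=S
after cmd 6 (t=29): FL=W FR=S RL=S RR=W
after cmd 7 (t=33): FL=W FR=S RL=S RR=W

start t=6: FL=W FR=S RL=S RR=W
cmd 1: advance +1 → t=7, phase=(8,2,2,8) → FL=W FR=S RL=S RR=W
cmd 2: advance +8 → t=15, phase=(4,10,10,4) → FL=S FR=W RL=W RR=S
cmd 3: advance +2 → t=17, phase=(6,0,0,6) → FL=W FR=S RL=S RR=W
cmd 4: advance +4 → t=21, phase=(10,4,4,10) → FL=W FR=S RL=S RR=W
cmd 5: advance +5 → t=26, phase=(3,9,9,3) → FL=S FR=W RL=W RR=S
cmd 6: advance +3 → t=29, phase=(6,0,0,6) → FL=W FR=S RL=S RR=W
cmd 7: advance +4 → t=33, phase=(10,4,4,10) → FL=W FR=S RL=S RR=W


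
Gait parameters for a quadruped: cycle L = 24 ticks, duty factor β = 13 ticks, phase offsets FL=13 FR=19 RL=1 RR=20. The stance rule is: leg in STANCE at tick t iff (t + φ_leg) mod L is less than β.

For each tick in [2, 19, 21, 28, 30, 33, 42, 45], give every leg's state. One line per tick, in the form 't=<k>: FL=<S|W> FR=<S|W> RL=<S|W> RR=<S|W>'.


t=2: FL=W FR=W RL=S RR=W
t=19: FL=S FR=W RL=W RR=W
t=21: FL=S FR=W RL=W RR=W
t=28: FL=W FR=W RL=S RR=S
t=30: FL=W FR=S RL=S RR=S
t=33: FL=W FR=S RL=S RR=S
t=42: FL=S FR=W RL=W RR=W
t=45: FL=S FR=W RL=W RR=W

t=2: phase=(15,21,3,22) vs β=13 → FL=W FR=W RL=S RR=W
t=19: phase=(8,14,20,15) vs β=13 → FL=S FR=W RL=W RR=W
t=21: phase=(10,16,22,17) vs β=13 → FL=S FR=W RL=W RR=W
t=28: phase=(17,23,5,0) vs β=13 → FL=W FR=W RL=S RR=S
t=30: phase=(19,1,7,2) vs β=13 → FL=W FR=S RL=S RR=S
t=33: phase=(22,4,10,5) vs β=13 → FL=W FR=S RL=S RR=S
t=42: phase=(7,13,19,14) vs β=13 → FL=S FR=W RL=W RR=W
t=45: phase=(10,16,22,17) vs β=13 → FL=S FR=W RL=W RR=W


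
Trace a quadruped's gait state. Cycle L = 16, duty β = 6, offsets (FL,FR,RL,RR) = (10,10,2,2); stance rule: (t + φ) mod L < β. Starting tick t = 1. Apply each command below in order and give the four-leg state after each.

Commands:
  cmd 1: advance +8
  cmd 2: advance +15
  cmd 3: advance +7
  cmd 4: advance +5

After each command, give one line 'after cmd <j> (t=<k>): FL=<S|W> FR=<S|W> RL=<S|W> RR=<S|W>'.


after cmd 1 (t=9): FL=S FR=S RL=W RR=W
after cmd 2 (t=24): FL=S FR=S RL=W RR=W
after cmd 3 (t=31): FL=W FR=W RL=S RR=S
after cmd 4 (t=36): FL=W FR=W RL=W RR=W

start t=1: FL=W FR=W RL=S RR=S
cmd 1: advance +8 → t=9, phase=(3,3,11,11) → FL=S FR=S RL=W RR=W
cmd 2: advance +15 → t=24, phase=(2,2,10,10) → FL=S FR=S RL=W RR=W
cmd 3: advance +7 → t=31, phase=(9,9,1,1) → FL=W FR=W RL=S RR=S
cmd 4: advance +5 → t=36, phase=(14,14,6,6) → FL=W FR=W RL=W RR=W


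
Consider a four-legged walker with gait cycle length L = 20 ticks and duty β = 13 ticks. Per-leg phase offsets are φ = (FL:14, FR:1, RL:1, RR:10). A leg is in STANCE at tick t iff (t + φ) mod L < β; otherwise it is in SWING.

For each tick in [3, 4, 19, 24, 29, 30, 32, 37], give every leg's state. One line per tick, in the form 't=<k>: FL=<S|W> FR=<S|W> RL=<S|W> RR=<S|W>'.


t=3: phase=(17,4,4,13) vs β=13 → FL=W FR=S RL=S RR=W
t=4: phase=(18,5,5,14) vs β=13 → FL=W FR=S RL=S RR=W
t=19: phase=(13,0,0,9) vs β=13 → FL=W FR=S RL=S RR=S
t=24: phase=(18,5,5,14) vs β=13 → FL=W FR=S RL=S RR=W
t=29: phase=(3,10,10,19) vs β=13 → FL=S FR=S RL=S RR=W
t=30: phase=(4,11,11,0) vs β=13 → FL=S FR=S RL=S RR=S
t=32: phase=(6,13,13,2) vs β=13 → FL=S FR=W RL=W RR=S
t=37: phase=(11,18,18,7) vs β=13 → FL=S FR=W RL=W RR=S

t=3: FL=W FR=S RL=S RR=W
t=4: FL=W FR=S RL=S RR=W
t=19: FL=W FR=S RL=S RR=S
t=24: FL=W FR=S RL=S RR=W
t=29: FL=S FR=S RL=S RR=W
t=30: FL=S FR=S RL=S RR=S
t=32: FL=S FR=W RL=W RR=S
t=37: FL=S FR=W RL=W RR=S


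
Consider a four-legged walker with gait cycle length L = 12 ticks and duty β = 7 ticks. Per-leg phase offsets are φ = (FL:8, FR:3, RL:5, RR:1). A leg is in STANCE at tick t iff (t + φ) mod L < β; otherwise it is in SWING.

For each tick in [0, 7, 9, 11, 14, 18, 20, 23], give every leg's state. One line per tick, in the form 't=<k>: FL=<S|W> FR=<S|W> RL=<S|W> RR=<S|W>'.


t=0: FL=W FR=S RL=S RR=S
t=7: FL=S FR=W RL=S RR=W
t=9: FL=S FR=S RL=S RR=W
t=11: FL=W FR=S RL=S RR=S
t=14: FL=W FR=S RL=W RR=S
t=18: FL=S FR=W RL=W RR=W
t=20: FL=S FR=W RL=S RR=W
t=23: FL=W FR=S RL=S RR=S

t=0: phase=(8,3,5,1) vs β=7 → FL=W FR=S RL=S RR=S
t=7: phase=(3,10,0,8) vs β=7 → FL=S FR=W RL=S RR=W
t=9: phase=(5,0,2,10) vs β=7 → FL=S FR=S RL=S RR=W
t=11: phase=(7,2,4,0) vs β=7 → FL=W FR=S RL=S RR=S
t=14: phase=(10,5,7,3) vs β=7 → FL=W FR=S RL=W RR=S
t=18: phase=(2,9,11,7) vs β=7 → FL=S FR=W RL=W RR=W
t=20: phase=(4,11,1,9) vs β=7 → FL=S FR=W RL=S RR=W
t=23: phase=(7,2,4,0) vs β=7 → FL=W FR=S RL=S RR=S


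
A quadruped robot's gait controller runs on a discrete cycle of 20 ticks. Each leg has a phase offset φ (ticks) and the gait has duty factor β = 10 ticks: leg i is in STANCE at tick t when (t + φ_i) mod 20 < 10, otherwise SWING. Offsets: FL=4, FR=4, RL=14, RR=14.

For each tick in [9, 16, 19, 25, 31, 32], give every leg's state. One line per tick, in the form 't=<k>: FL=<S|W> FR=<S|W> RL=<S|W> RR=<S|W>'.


t=9: FL=W FR=W RL=S RR=S
t=16: FL=S FR=S RL=W RR=W
t=19: FL=S FR=S RL=W RR=W
t=25: FL=S FR=S RL=W RR=W
t=31: FL=W FR=W RL=S RR=S
t=32: FL=W FR=W RL=S RR=S

t=9: phase=(13,13,3,3) vs β=10 → FL=W FR=W RL=S RR=S
t=16: phase=(0,0,10,10) vs β=10 → FL=S FR=S RL=W RR=W
t=19: phase=(3,3,13,13) vs β=10 → FL=S FR=S RL=W RR=W
t=25: phase=(9,9,19,19) vs β=10 → FL=S FR=S RL=W RR=W
t=31: phase=(15,15,5,5) vs β=10 → FL=W FR=W RL=S RR=S
t=32: phase=(16,16,6,6) vs β=10 → FL=W FR=W RL=S RR=S
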